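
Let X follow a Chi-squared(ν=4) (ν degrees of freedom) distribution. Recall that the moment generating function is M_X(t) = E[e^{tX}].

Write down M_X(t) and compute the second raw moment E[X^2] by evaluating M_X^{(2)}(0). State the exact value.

M_X(t) = (1 - 2*t)^(-2)
dM/dt = -4/(8*t^3 - 12*t^2 + 6*t - 1)
d^2M/dt^2 = 24/(16*t^4 - 32*t^3 + 24*t^2 - 8*t + 1)

E[X^2] = d^2M/dt^2 |_{t=0} = 24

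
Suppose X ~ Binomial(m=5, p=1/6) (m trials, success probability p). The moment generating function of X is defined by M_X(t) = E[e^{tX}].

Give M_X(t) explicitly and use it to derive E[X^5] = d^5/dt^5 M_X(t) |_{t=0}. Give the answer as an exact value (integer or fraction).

M_X(t) = (e^(t)/6 + 5/6)^5
D^5[M](t) = 3125*e^(5*t)/7776 + 800*e^(4*t)/243 + 125*e^(3*t)/16 + 1250*e^(2*t)/243 + 3125*e^(t)/7776

E[X^5] = D^5[M](0) = 5525/324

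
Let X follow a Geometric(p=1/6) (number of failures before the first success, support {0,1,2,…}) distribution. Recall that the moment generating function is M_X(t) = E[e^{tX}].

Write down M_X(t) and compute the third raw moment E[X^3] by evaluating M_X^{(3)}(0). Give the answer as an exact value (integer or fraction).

M_X(t) = 1/(6*(1 - 5*e^(t)/6))
M^(3)(t) = (125*e^(3*t) + 600*e^(2*t) + 180*e^(t))/(625*e^(4*t) - 3000*e^(3*t) + 5400*e^(2*t) - 4320*e^(t) + 1296)

E[X^3] = M^(3)(0) = 905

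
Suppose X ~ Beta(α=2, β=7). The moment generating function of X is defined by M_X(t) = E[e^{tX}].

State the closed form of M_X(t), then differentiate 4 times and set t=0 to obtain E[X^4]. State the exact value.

M_X(t) = ₁F₁(2; 9; t)
D^4[M](t) = ₁F₁(6; 13; t)/99

E[X^4] = D^4[M](0) = 1/99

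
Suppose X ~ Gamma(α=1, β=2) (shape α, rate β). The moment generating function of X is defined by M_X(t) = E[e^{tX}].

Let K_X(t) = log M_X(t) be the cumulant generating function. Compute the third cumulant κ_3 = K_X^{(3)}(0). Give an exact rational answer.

M_X(t) = 2/(2 - t)
K_X(t) = log M_X(t) = -log(2 - t) + log(2)
D^3[K](t) = -2/(t^3 - 6*t^2 + 12*t - 8)

κ_3 = D^3[K](0) = 1/4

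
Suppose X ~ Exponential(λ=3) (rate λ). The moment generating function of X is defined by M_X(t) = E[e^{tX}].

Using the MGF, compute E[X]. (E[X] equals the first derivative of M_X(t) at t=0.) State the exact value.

E[X] = dM/dt |_{t=0} = 1/3

M_X(t) = 3/(3 - t)
dM/dt = 3/(t^2 - 6*t + 9)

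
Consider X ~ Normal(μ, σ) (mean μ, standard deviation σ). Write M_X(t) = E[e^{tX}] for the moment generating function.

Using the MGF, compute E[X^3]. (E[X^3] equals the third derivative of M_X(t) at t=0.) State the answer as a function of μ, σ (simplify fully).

M_X(t) = e^(μ*t + σ^2*t^2/2)

E[X^3] = M^(3)(0) = μ*(μ^2 + 3*σ^2)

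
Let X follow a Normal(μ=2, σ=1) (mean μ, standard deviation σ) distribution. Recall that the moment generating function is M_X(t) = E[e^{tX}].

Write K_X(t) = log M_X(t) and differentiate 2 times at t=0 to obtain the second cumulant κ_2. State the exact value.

κ_2 = D^2[K](0) = 1

M_X(t) = e^(t^2/2 + 2*t)
K_X(t) = log M_X(t) = t^2/2 + 2*t
D^2[K](t) = 1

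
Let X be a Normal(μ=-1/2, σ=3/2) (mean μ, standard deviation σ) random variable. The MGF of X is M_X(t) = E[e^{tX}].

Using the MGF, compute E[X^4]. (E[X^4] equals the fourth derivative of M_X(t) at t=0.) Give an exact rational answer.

M_X(t) = e^(9*t^2/8 - t/2)
M′(t) = 9*t*e^(-t/2)*e^(9*t^2/8)/4 - e^(-t/2)*e^(9*t^2/8)/2
M′′(t) = (81*t^2*e^(9*t^2/8) - 36*t*e^(9*t^2/8) + 40*e^(9*t^2/8))*e^(-t/2)/16
M′′′(t) = (729*t^3*e^(9*t^2/8) - 486*t^2*e^(9*t^2/8) + 1080*t*e^(9*t^2/8) - 224*e^(9*t^2/8))*e^(-t/2)/64
M′′′′(t) = (6561*t^4*e^(9*t^2/8) - 5832*t^3*e^(9*t^2/8) + 19440*t^2*e^(9*t^2/8) - 8064*t*e^(9*t^2/8) + 4768*e^(9*t^2/8))*e^(-t/2)/256

E[X^4] = M′′′′(0) = 149/8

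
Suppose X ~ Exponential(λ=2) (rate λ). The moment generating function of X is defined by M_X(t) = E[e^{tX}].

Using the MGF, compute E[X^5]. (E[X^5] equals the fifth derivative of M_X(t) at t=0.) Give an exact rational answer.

M_X(t) = 2/(2 - t)
M′(t) = 2/(t^2 - 4*t + 4)
M′′(t) = -4/(t^3 - 6*t^2 + 12*t - 8)
M′′′(t) = 12/(t^4 - 8*t^3 + 24*t^2 - 32*t + 16)
M′′′′(t) = -48/(t^5 - 10*t^4 + 40*t^3 - 80*t^2 + 80*t - 32)
M′′′′′(t) = 240/(t^6 - 12*t^5 + 60*t^4 - 160*t^3 + 240*t^2 - 192*t + 64)

E[X^5] = M′′′′′(0) = 15/4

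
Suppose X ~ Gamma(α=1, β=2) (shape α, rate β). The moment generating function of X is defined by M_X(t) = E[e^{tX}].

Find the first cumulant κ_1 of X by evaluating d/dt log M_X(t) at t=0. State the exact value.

M_X(t) = 2/(2 - t)
K_X(t) = log M_X(t) = -log(2 - t) + log(2)
K′(t) = -1/(t - 2)

κ_1 = K′(0) = 1/2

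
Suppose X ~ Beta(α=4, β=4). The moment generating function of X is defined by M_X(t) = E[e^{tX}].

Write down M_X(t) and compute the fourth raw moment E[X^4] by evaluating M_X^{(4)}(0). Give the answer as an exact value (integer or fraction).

M_X(t) = ₁F₁(4; 8; t)
M^(4)(t) = 7*₁F₁(8; 12; t)/66

E[X^4] = M^(4)(0) = 7/66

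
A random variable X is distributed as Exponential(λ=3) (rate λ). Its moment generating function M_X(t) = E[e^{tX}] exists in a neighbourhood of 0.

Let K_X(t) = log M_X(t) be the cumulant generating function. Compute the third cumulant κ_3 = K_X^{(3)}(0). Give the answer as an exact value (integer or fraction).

M_X(t) = 3/(3 - t)
K_X(t) = log M_X(t) = -log(3 - t) + log(3)
K′(t) = -1/(t - 3)
K′′(t) = 1/(t^2 - 6*t + 9)
K′′′(t) = -2/(t^3 - 9*t^2 + 27*t - 27)

κ_3 = K′′′(0) = 2/27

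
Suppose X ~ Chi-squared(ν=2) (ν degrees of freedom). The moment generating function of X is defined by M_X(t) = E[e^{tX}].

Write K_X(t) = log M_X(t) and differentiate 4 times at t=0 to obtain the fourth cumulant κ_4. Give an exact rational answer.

M_X(t) = 1/(1 - 2*t)
K_X(t) = log M_X(t) = -log(1 - 2*t)
K^(4)(t) = 96/(16*t^4 - 32*t^3 + 24*t^2 - 8*t + 1)

κ_4 = K^(4)(0) = 96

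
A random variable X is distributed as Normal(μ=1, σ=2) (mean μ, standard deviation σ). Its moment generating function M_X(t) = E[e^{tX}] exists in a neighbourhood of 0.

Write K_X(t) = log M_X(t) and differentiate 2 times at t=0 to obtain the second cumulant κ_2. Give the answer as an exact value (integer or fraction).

M_X(t) = e^(2*t^2 + t)
K_X(t) = log M_X(t) = 2*t^2 + t
K^(2)(t) = 4

κ_2 = K^(2)(0) = 4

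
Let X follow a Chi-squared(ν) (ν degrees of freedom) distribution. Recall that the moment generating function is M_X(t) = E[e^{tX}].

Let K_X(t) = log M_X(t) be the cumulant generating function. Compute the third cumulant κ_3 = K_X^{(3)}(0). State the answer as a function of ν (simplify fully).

M_X(t) = (1 - 2*t)^(-ν/2)
K_X(t) = log M_X(t) = -ν*log(1 - 2*t)/2
K^(3)(t) = -8*ν/(8*t^3 - 12*t^2 + 6*t - 1)

κ_3 = K^(3)(0) = 8*ν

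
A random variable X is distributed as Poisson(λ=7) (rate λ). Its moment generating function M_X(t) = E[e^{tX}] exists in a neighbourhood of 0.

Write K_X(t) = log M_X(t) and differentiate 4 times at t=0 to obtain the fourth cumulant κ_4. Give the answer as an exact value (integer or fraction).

M_X(t) = e^(7*e^(t) - 7)
K_X(t) = log M_X(t) = 7*e^(t) - 7
K^(4)(t) = 7*e^(t)

κ_4 = K^(4)(0) = 7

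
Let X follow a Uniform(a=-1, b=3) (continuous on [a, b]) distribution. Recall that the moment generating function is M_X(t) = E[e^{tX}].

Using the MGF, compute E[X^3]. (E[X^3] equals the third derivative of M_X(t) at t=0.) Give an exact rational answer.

E[X^3] = M′′′(0) = 5

M_X(t) = (e^(3*t) - e^(-t))/(4*t)
M′(t) = (3*t*e^(4*t) + t - e^(4*t) + 1)*e^(-t)/(4*t^2)
M′′(t) = (9*t^2*e^(4*t) - t^2 - 6*t*e^(4*t) - 2*t + 2*e^(4*t) - 2)*e^(-t)/(4*t^3)
M′′′(t) = (27*t^3*e^(4*t) + t^3 - 27*t^2*e^(4*t) + 3*t^2 + 18*t*e^(4*t) + 6*t - 6*e^(4*t) + 6)*e^(-t)/(4*t^4)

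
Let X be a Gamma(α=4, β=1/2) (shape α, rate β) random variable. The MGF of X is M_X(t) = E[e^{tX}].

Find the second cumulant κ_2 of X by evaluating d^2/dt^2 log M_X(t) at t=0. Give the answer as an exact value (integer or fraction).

κ_2 = K^(2)(0) = 16

M_X(t) = 1/(16*(1/2 - t)^4)
K_X(t) = log M_X(t) = -4*log(1/2 - t) - 4*log(2)
K^(2)(t) = 16/(4*t^2 - 4*t + 1)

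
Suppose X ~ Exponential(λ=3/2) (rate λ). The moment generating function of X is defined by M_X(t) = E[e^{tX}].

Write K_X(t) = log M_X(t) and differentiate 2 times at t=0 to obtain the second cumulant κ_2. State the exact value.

M_X(t) = 3/(2*(3/2 - t))
K_X(t) = log M_X(t) = -log(3/2 - t) - log(2) + log(3)
K′(t) = -2/(2*t - 3)
K′′(t) = 4/(4*t^2 - 12*t + 9)

κ_2 = K′′(0) = 4/9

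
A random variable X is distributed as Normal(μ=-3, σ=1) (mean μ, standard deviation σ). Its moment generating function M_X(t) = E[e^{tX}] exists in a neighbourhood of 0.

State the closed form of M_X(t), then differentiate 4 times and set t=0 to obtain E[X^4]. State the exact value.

E[X^4] = M′′′′(0) = 138

M_X(t) = e^(t^2/2 - 3*t)
M′(t) = t*e^(-3*t)*e^(t^2/2) - 3*e^(-3*t)*e^(t^2/2)
M′′(t) = (t^2*e^(t^2/2) - 6*t*e^(t^2/2) + 10*e^(t^2/2))*e^(-3*t)
M′′′(t) = (t^3*e^(t^2/2) - 9*t^2*e^(t^2/2) + 30*t*e^(t^2/2) - 36*e^(t^2/2))*e^(-3*t)
M′′′′(t) = (t^4*e^(t^2/2) - 12*t^3*e^(t^2/2) + 60*t^2*e^(t^2/2) - 144*t*e^(t^2/2) + 138*e^(t^2/2))*e^(-3*t)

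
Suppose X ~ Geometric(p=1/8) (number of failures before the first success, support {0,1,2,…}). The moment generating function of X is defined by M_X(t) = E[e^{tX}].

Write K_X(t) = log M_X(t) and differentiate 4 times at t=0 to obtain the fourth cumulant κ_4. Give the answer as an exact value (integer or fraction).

κ_4 = K′′′′(0) = 18872

M_X(t) = 1/(8*(1 - 7*e^(t)/8))
K_X(t) = log M_X(t) = -log(1 - 7*e^(t)/8) - 3*log(2)
K′(t) = -7*e^(t)/(7*e^(t) - 8)
K′′(t) = 56*e^(t)/(49*e^(2*t) - 112*e^(t) + 64)
K′′′(t) = (-392*e^(2*t) - 448*e^(t))/(343*e^(3*t) - 1176*e^(2*t) + 1344*e^(t) - 512)
K′′′′(t) = (2744*e^(3*t) + 12544*e^(2*t) + 3584*e^(t))/(2401*e^(4*t) - 10976*e^(3*t) + 18816*e^(2*t) - 14336*e^(t) + 4096)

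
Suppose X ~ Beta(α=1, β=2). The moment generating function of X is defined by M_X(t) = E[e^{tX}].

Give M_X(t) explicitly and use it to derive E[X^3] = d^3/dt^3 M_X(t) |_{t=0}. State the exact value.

E[X^3] = M^(3)(0) = 1/10

M_X(t) = ₁F₁(1; 3; t)
M^(3)(t) = ₁F₁(4; 6; t)/10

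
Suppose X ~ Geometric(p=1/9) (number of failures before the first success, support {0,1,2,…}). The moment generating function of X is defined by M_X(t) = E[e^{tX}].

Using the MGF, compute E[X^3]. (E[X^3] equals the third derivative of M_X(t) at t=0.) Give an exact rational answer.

E[X^3] = M′′′(0) = 3464

M_X(t) = 1/(9*(1 - 8*e^(t)/9))
M′(t) = 8*e^(t)/(64*e^(2*t) - 144*e^(t) + 81)
M′′(t) = (-64*e^(2*t) - 72*e^(t))/(512*e^(3*t) - 1728*e^(2*t) + 1944*e^(t) - 729)
M′′′(t) = (512*e^(3*t) + 2304*e^(2*t) + 648*e^(t))/(4096*e^(4*t) - 18432*e^(3*t) + 31104*e^(2*t) - 23328*e^(t) + 6561)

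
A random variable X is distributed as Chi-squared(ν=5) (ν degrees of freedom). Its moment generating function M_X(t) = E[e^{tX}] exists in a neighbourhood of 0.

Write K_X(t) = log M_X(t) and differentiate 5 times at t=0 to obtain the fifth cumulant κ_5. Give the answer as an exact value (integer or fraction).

M_X(t) = (1 - 2*t)^(-5/2)
K_X(t) = log M_X(t) = -5*log(1 - 2*t)/2
D^5[K](t) = -1920/(32*t^5 - 80*t^4 + 80*t^3 - 40*t^2 + 10*t - 1)

κ_5 = D^5[K](0) = 1920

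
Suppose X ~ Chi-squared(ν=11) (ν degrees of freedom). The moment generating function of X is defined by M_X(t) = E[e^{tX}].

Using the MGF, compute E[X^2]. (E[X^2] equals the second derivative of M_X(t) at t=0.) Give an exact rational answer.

E[X^2] = d^2M/dt^2 |_{t=0} = 143

M_X(t) = (1 - 2*t)^(-11/2)
dM/dt = 11/(64*t^6*√(1 - 2*t) - 192*t^5*√(1 - 2*t) + 240*t^4*√(1 - 2*t) - 160*t^3*√(1 - 2*t) + 60*t^2*√(1 - 2*t) - 12*t*√(1 - 2*t) + √(1 - 2*t))
d^2M/dt^2 = -143/(128*t^7*√(1 - 2*t) - 448*t^6*√(1 - 2*t) + 672*t^5*√(1 - 2*t) - 560*t^4*√(1 - 2*t) + 280*t^3*√(1 - 2*t) - 84*t^2*√(1 - 2*t) + 14*t*√(1 - 2*t) - √(1 - 2*t))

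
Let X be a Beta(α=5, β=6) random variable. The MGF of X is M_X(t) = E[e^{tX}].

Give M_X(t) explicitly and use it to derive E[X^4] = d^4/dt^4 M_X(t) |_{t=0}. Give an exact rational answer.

M_X(t) = ₁F₁(5; 11; t)
M′(t) = 5*₁F₁(6; 12; t)/11
M′′(t) = 5*₁F₁(7; 13; t)/22
M′′′(t) = 35*₁F₁(8; 14; t)/286
M′′′′(t) = 10*₁F₁(9; 15; t)/143

E[X^4] = M′′′′(0) = 10/143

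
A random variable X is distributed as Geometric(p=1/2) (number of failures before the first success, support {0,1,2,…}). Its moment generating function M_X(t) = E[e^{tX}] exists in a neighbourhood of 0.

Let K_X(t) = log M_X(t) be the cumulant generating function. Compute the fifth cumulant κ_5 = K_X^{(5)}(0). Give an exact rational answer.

M_X(t) = 1/(2*(1 - e^(t)/2))
K_X(t) = log M_X(t) = -log(1 - e^(t)/2) - log(2)
K′(t) = -e^(t)/(e^(t) - 2)
K′′(t) = 2*e^(t)/(e^(2*t) - 4*e^(t) + 4)
K′′′(t) = (-2*e^(2*t) - 4*e^(t))/(e^(3*t) - 6*e^(2*t) + 12*e^(t) - 8)
K′′′′(t) = (2*e^(3*t) + 16*e^(2*t) + 8*e^(t))/(e^(4*t) - 8*e^(3*t) + 24*e^(2*t) - 32*e^(t) + 16)
K′′′′′(t) = (-2*e^(4*t) - 44*e^(3*t) - 88*e^(2*t) - 16*e^(t))/(e^(5*t) - 10*e^(4*t) + 40*e^(3*t) - 80*e^(2*t) + 80*e^(t) - 32)

κ_5 = K′′′′′(0) = 150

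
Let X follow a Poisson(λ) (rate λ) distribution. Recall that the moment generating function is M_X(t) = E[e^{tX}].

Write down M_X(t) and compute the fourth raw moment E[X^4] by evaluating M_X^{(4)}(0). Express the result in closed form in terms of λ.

E[X^4] = D^4[M](0) = λ*(λ^3 + 6*λ^2 + 7*λ + 1)

M_X(t) = e^(λ*(e^(t) - 1))
D^4[M](t) = (λ^4*e^(4*t)*e^(λ*e^(t)) + 6*λ^3*e^(3*t)*e^(λ*e^(t)) + 7*λ^2*e^(2*t)*e^(λ*e^(t)) + λ*e^(t)*e^(λ*e^(t)))*e^(-λ)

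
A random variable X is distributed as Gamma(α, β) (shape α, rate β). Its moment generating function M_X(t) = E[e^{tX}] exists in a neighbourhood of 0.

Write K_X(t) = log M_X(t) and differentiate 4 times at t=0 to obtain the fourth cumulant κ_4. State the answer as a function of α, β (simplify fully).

M_X(t) = (β/(β - t))^α
K_X(t) = log M_X(t) = α*(log(β) - log(β - t))
dK/dt = -α/(-β + t)
d^2K/dt^2 = α/(β^2 - 2*β*t + t^2)
d^3K/dt^3 = -2*α/(-β^3 + 3*β^2*t - 3*β*t^2 + t^3)
d^4K/dt^4 = 6*α/(β^4 - 4*β^3*t + 6*β^2*t^2 - 4*β*t^3 + t^4)

κ_4 = d^4K/dt^4 |_{t=0} = 6*α/β^4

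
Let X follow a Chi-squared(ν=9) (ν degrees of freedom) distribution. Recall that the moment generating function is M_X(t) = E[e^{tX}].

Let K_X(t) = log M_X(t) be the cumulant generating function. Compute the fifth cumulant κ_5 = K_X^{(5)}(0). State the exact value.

κ_5 = K^(5)(0) = 3456

M_X(t) = (1 - 2*t)^(-9/2)
K_X(t) = log M_X(t) = -9*log(1 - 2*t)/2
K^(5)(t) = -3456/(32*t^5 - 80*t^4 + 80*t^3 - 40*t^2 + 10*t - 1)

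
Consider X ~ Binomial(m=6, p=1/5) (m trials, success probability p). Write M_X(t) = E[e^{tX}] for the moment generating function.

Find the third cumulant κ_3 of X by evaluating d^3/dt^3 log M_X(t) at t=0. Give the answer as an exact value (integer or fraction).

M_X(t) = (e^(t)/5 + 4/5)^6
K_X(t) = log M_X(t) = 6*log(e^(t)/5 + 4/5)
K^(3)(t) = (-24*e^(2*t) + 96*e^(t))/(e^(3*t) + 12*e^(2*t) + 48*e^(t) + 64)

κ_3 = K^(3)(0) = 72/125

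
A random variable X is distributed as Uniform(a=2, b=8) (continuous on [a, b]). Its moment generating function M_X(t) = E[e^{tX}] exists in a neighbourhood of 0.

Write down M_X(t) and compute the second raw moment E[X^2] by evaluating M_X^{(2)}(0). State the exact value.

E[X^2] = M^(2)(0) = 28

M_X(t) = (e^(8*t) - e^(2*t))/(6*t)
M^(2)(t) = (32*t^2*e^(8*t) - 2*t^2*e^(2*t) - 8*t*e^(8*t) + 2*t*e^(2*t) + e^(8*t) - e^(2*t))/(3*t^3)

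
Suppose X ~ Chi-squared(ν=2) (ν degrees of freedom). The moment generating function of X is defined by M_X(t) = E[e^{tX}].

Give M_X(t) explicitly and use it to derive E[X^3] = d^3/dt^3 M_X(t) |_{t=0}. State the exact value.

E[X^3] = d^3M/dt^3 |_{t=0} = 48

M_X(t) = 1/(1 - 2*t)
dM/dt = 2/(4*t^2 - 4*t + 1)
d^2M/dt^2 = -8/(8*t^3 - 12*t^2 + 6*t - 1)
d^3M/dt^3 = 48/(16*t^4 - 32*t^3 + 24*t^2 - 8*t + 1)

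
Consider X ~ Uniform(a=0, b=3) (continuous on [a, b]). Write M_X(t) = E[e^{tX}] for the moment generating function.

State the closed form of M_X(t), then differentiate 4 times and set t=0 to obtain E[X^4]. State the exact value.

E[X^4] = M^(4)(0) = 81/5

M_X(t) = (e^(3*t) - 1)/(3*t)
M^(4)(t) = (27*t^4*e^(3*t) - 36*t^3*e^(3*t) + 36*t^2*e^(3*t) - 24*t*e^(3*t) + 8*e^(3*t) - 8)/t^5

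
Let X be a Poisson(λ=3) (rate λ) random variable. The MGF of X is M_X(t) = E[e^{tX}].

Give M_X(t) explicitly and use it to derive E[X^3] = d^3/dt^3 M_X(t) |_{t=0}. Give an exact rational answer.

E[X^3] = M^(3)(0) = 57

M_X(t) = e^(3*e^(t) - 3)
M^(3)(t) = (27*e^(3*t)*e^(3*e^(t)) + 27*e^(2*t)*e^(3*e^(t)) + 3*e^(t)*e^(3*e^(t)))*e^(-3)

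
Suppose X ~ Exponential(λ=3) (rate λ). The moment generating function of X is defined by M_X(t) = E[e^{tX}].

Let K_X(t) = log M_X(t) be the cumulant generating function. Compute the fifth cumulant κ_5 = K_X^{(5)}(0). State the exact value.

M_X(t) = 3/(3 - t)
K_X(t) = log M_X(t) = -log(3 - t) + log(3)
K^(5)(t) = -24/(t^5 - 15*t^4 + 90*t^3 - 270*t^2 + 405*t - 243)

κ_5 = K^(5)(0) = 8/81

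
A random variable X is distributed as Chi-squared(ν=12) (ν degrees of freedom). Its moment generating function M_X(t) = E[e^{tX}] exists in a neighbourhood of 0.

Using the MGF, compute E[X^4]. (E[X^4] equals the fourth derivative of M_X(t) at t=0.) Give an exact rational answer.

M_X(t) = (1 - 2*t)^(-6)
dM/dt = -12/(128*t^7 - 448*t^6 + 672*t^5 - 560*t^4 + 280*t^3 - 84*t^2 + 14*t - 1)
d^2M/dt^2 = 168/(256*t^8 - 1024*t^7 + 1792*t^6 - 1792*t^5 + 1120*t^4 - 448*t^3 + 112*t^2 - 16*t + 1)
d^3M/dt^3 = -2688/(512*t^9 - 2304*t^8 + 4608*t^7 - 5376*t^6 + 4032*t^5 - 2016*t^4 + 672*t^3 - 144*t^2 + 18*t - 1)
d^4M/dt^4 = 48384/(1024*t^10 - 5120*t^9 + 11520*t^8 - 15360*t^7 + 13440*t^6 - 8064*t^5 + 3360*t^4 - 960*t^3 + 180*t^2 - 20*t + 1)

E[X^4] = d^4M/dt^4 |_{t=0} = 48384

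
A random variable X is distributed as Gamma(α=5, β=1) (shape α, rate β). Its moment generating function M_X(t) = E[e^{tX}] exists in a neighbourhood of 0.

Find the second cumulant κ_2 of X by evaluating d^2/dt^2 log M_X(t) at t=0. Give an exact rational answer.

κ_2 = d^2K/dt^2 |_{t=0} = 5

M_X(t) = (1 - t)^(-5)
K_X(t) = log M_X(t) = -5*log(1 - t)
dK/dt = -5/(t - 1)
d^2K/dt^2 = 5/(t^2 - 2*t + 1)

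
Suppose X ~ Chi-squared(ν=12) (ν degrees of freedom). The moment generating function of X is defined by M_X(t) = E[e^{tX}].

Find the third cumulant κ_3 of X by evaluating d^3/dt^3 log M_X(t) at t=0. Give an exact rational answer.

M_X(t) = (1 - 2*t)^(-6)
K_X(t) = log M_X(t) = -6*log(1 - 2*t)
D^3[K](t) = -96/(8*t^3 - 12*t^2 + 6*t - 1)

κ_3 = D^3[K](0) = 96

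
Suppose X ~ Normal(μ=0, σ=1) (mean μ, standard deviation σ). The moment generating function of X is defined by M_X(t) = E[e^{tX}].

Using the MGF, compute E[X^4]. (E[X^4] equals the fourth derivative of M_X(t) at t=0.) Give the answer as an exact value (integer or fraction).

M_X(t) = e^(t^2/2)
M′(t) = t*e^(t^2/2)
M′′(t) = t^2*e^(t^2/2) + e^(t^2/2)
M′′′(t) = t^3*e^(t^2/2) + 3*t*e^(t^2/2)
M′′′′(t) = t^4*e^(t^2/2) + 6*t^2*e^(t^2/2) + 3*e^(t^2/2)

E[X^4] = M′′′′(0) = 3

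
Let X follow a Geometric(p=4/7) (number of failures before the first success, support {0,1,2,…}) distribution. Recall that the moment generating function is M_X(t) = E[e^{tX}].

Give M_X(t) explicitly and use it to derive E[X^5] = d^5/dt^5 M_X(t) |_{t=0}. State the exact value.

E[X^5] = M′′′′′(0) = 23721/128

M_X(t) = 4/(7*(1 - 3*e^(t)/7))
M′(t) = 12*e^(t)/(9*e^(2*t) - 42*e^(t) + 49)
M′′(t) = (-36*e^(2*t) - 84*e^(t))/(27*e^(3*t) - 189*e^(2*t) + 441*e^(t) - 343)
M′′′(t) = (108*e^(3*t) + 1008*e^(2*t) + 588*e^(t))/(81*e^(4*t) - 756*e^(3*t) + 2646*e^(2*t) - 4116*e^(t) + 2401)
M′′′′(t) = (-324*e^(4*t) - 8316*e^(3*t) - 19404*e^(2*t) - 4116*e^(t))/(243*e^(5*t) - 2835*e^(4*t) + 13230*e^(3*t) - 30870*e^(2*t) + 36015*e^(t) - 16807)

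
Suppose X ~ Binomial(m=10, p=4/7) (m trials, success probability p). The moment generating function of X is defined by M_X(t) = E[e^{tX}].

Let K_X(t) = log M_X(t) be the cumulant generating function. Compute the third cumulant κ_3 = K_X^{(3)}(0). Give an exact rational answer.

M_X(t) = (4*e^(t)/7 + 3/7)^10
K_X(t) = log M_X(t) = 10*log(4*e^(t)/7 + 3/7)
K′(t) = 40*e^(t)/(4*e^(t) + 3)
K′′(t) = 120*e^(t)/(16*e^(2*t) + 24*e^(t) + 9)
K′′′(t) = (-480*e^(2*t) + 360*e^(t))/(64*e^(3*t) + 144*e^(2*t) + 108*e^(t) + 27)

κ_3 = K′′′(0) = -120/343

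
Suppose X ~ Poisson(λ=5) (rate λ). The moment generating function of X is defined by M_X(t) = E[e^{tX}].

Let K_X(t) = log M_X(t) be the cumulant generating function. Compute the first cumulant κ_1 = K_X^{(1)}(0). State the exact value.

κ_1 = K^(1)(0) = 5

M_X(t) = e^(5*e^(t) - 5)
K_X(t) = log M_X(t) = 5*e^(t) - 5
K^(1)(t) = 5*e^(t)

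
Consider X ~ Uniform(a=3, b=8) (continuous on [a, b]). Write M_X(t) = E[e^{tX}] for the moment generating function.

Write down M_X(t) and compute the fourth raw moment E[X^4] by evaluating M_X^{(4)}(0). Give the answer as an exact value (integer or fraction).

M_X(t) = (e^(8*t) - e^(3*t))/(5*t)
dM/dt = (8*t*e^(8*t) - 3*t*e^(3*t) - e^(8*t) + e^(3*t))/(5*t^2)
d^2M/dt^2 = (64*t^2*e^(8*t) - 9*t^2*e^(3*t) - 16*t*e^(8*t) + 6*t*e^(3*t) + 2*e^(8*t) - 2*e^(3*t))/(5*t^3)
d^3M/dt^3 = (512*t^3*e^(8*t) - 27*t^3*e^(3*t) - 192*t^2*e^(8*t) + 27*t^2*e^(3*t) + 48*t*e^(8*t) - 18*t*e^(3*t) - 6*e^(8*t) + 6*e^(3*t))/(5*t^4)

E[X^4] = d^4M/dt^4 |_{t=0} = 1301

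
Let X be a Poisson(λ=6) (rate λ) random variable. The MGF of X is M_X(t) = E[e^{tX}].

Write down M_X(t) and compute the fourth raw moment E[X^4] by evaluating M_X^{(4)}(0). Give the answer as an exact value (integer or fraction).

E[X^4] = M^(4)(0) = 2850

M_X(t) = e^(6*e^(t) - 6)
M^(4)(t) = (1296*e^(4*t)*e^(6*e^(t)) + 1296*e^(3*t)*e^(6*e^(t)) + 252*e^(2*t)*e^(6*e^(t)) + 6*e^(t)*e^(6*e^(t)))*e^(-6)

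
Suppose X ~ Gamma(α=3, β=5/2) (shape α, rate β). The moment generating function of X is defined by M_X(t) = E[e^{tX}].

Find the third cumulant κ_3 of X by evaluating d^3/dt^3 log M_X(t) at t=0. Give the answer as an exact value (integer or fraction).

M_X(t) = 125/(8*(5/2 - t)^3)
K_X(t) = log M_X(t) = -3*log(5/2 - t) - 3*log(2) + 3*log(5)
K^(3)(t) = -48/(8*t^3 - 60*t^2 + 150*t - 125)

κ_3 = K^(3)(0) = 48/125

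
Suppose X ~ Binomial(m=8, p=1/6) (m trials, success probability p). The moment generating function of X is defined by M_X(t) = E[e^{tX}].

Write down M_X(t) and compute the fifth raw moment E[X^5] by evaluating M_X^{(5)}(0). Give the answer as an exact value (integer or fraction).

E[X^5] = M^(5)(0) = 6268/81

M_X(t) = (e^(t)/6 + 5/6)^8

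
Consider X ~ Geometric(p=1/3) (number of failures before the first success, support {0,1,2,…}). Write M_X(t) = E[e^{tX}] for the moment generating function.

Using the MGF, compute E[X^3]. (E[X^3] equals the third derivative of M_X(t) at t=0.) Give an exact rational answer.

E[X^3] = M′′′(0) = 74

M_X(t) = 1/(3*(1 - 2*e^(t)/3))
M′(t) = 2*e^(t)/(4*e^(2*t) - 12*e^(t) + 9)
M′′(t) = (-4*e^(2*t) - 6*e^(t))/(8*e^(3*t) - 36*e^(2*t) + 54*e^(t) - 27)
M′′′(t) = (8*e^(3*t) + 48*e^(2*t) + 18*e^(t))/(16*e^(4*t) - 96*e^(3*t) + 216*e^(2*t) - 216*e^(t) + 81)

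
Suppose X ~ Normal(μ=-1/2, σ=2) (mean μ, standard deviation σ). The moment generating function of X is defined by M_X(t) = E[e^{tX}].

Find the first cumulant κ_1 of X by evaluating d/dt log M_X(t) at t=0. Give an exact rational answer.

κ_1 = K′(0) = -1/2

M_X(t) = e^(2*t^2 - t/2)
K_X(t) = log M_X(t) = 2*t^2 - t/2
K′(t) = 4*t - 1/2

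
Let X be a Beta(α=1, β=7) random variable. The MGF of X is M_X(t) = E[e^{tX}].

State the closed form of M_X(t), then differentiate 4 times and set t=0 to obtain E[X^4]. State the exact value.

M_X(t) = ₁F₁(1; 8; t)
M^(4)(t) = ₁F₁(5; 12; t)/330

E[X^4] = M^(4)(0) = 1/330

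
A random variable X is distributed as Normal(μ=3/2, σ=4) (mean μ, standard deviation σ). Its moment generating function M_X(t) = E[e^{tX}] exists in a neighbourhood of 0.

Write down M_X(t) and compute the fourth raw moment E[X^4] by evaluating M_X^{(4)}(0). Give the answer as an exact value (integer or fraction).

M_X(t) = e^(8*t^2 + 3*t/2)
M′(t) = 16*t*e^(3*t/2)*e^(8*t^2) + 3*e^(3*t/2)*e^(8*t^2)/2
M′′(t) = 256*t^2*e^(3*t/2)*e^(8*t^2) + 48*t*e^(3*t/2)*e^(8*t^2) + 73*e^(3*t/2)*e^(8*t^2)/4
M′′′(t) = 4096*t^3*e^(3*t/2)*e^(8*t^2) + 1152*t^2*e^(3*t/2)*e^(8*t^2) + 876*t*e^(3*t/2)*e^(8*t^2) + 603*e^(3*t/2)*e^(8*t^2)/8
M′′′′(t) = 65536*t^4*e^(3*t/2)*e^(8*t^2) + 24576*t^3*e^(3*t/2)*e^(8*t^2) + 28032*t^2*e^(3*t/2)*e^(8*t^2) + 4824*t*e^(3*t/2)*e^(8*t^2) + 15825*e^(3*t/2)*e^(8*t^2)/16

E[X^4] = M′′′′(0) = 15825/16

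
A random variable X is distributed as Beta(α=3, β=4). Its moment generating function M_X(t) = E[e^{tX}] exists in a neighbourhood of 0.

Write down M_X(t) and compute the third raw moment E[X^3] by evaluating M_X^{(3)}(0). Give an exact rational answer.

M_X(t) = ₁F₁(3; 7; t)
D^3[M](t) = 5*₁F₁(6; 10; t)/42

E[X^3] = D^3[M](0) = 5/42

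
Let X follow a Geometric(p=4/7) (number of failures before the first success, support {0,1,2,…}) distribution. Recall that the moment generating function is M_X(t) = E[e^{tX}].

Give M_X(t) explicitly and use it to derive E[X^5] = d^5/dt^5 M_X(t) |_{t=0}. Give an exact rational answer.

M_X(t) = 4/(7*(1 - 3*e^(t)/7))
dM/dt = 12*e^(t)/(9*e^(2*t) - 42*e^(t) + 49)
d^2M/dt^2 = (-36*e^(2*t) - 84*e^(t))/(27*e^(3*t) - 189*e^(2*t) + 441*e^(t) - 343)
d^3M/dt^3 = (108*e^(3*t) + 1008*e^(2*t) + 588*e^(t))/(81*e^(4*t) - 756*e^(3*t) + 2646*e^(2*t) - 4116*e^(t) + 2401)
d^4M/dt^4 = (-324*e^(4*t) - 8316*e^(3*t) - 19404*e^(2*t) - 4116*e^(t))/(243*e^(5*t) - 2835*e^(4*t) + 13230*e^(3*t) - 30870*e^(2*t) + 36015*e^(t) - 16807)

E[X^5] = d^5M/dt^5 |_{t=0} = 23721/128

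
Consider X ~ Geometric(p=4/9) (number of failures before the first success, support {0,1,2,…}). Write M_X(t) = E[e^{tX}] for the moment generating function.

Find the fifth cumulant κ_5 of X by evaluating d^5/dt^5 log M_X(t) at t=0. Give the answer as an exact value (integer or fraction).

M_X(t) = 4/(9*(1 - 5*e^(t)/9))
K_X(t) = log M_X(t) = -log(1 - 5*e^(t)/9) - 2*log(3) + 2*log(2)
dK/dt = -5*e^(t)/(5*e^(t) - 9)
d^2K/dt^2 = 45*e^(t)/(25*e^(2*t) - 90*e^(t) + 81)
d^3K/dt^3 = (-225*e^(2*t) - 405*e^(t))/(125*e^(3*t) - 675*e^(2*t) + 1215*e^(t) - 729)
d^4K/dt^4 = (1125*e^(3*t) + 8100*e^(2*t) + 3645*e^(t))/(625*e^(4*t) - 4500*e^(3*t) + 12150*e^(2*t) - 14580*e^(t) + 6561)
d^5K/dt^5 = (-5625*e^(4*t) - 111375*e^(3*t) - 200475*e^(2*t) - 32805*e^(t))/(3125*e^(5*t) - 28125*e^(4*t) + 101250*e^(3*t) - 182250*e^(2*t) + 164025*e^(t) - 59049)

κ_5 = d^5K/dt^5 |_{t=0} = 43785/128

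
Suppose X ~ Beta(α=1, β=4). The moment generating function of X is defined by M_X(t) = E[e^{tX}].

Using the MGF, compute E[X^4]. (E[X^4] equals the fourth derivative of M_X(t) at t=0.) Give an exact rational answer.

E[X^4] = M′′′′(0) = 1/70

M_X(t) = ₁F₁(1; 5; t)
M′(t) = ₁F₁(2; 6; t)/5
M′′(t) = ₁F₁(3; 7; t)/15
M′′′(t) = ₁F₁(4; 8; t)/35
M′′′′(t) = ₁F₁(5; 9; t)/70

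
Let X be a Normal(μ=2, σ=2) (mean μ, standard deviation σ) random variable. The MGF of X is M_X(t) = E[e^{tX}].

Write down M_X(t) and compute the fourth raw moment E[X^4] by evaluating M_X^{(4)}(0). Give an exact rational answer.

M_X(t) = e^(2*t^2 + 2*t)
D^4[M](t) = 256*t^4*e^(2*t)*e^(2*t^2) + 512*t^3*e^(2*t)*e^(2*t^2) + 768*t^2*e^(2*t)*e^(2*t^2) + 512*t*e^(2*t)*e^(2*t^2) + 160*e^(2*t)*e^(2*t^2)

E[X^4] = D^4[M](0) = 160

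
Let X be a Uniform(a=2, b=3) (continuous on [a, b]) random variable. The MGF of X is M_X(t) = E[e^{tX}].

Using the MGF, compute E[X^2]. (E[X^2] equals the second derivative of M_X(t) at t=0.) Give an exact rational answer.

E[X^2] = D^2[M](0) = 19/3

M_X(t) = (e^(3*t) - e^(2*t))/t
D^2[M](t) = (9*t^2*e^(3*t) - 4*t^2*e^(2*t) - 6*t*e^(3*t) + 4*t*e^(2*t) + 2*e^(3*t) - 2*e^(2*t))/t^3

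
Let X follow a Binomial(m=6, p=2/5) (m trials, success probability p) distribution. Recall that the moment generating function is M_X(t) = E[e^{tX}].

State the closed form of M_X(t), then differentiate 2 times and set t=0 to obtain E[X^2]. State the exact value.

M_X(t) = (2*e^(t)/5 + 3/5)^6
dM/dt = 384*e^(6*t)/15625 + 576*e^(5*t)/3125 + 1728*e^(4*t)/3125 + 2592*e^(3*t)/3125 + 1944*e^(2*t)/3125 + 2916*e^(t)/15625
d^2M/dt^2 = 2304*e^(6*t)/15625 + 576*e^(5*t)/625 + 6912*e^(4*t)/3125 + 7776*e^(3*t)/3125 + 3888*e^(2*t)/3125 + 2916*e^(t)/15625

E[X^2] = d^2M/dt^2 |_{t=0} = 36/5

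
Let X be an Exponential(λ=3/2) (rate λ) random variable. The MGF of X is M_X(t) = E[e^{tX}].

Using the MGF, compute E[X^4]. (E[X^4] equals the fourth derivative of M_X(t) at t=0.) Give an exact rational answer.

E[X^4] = M′′′′(0) = 128/27

M_X(t) = 3/(2*(3/2 - t))
M′(t) = 6/(4*t^2 - 12*t + 9)
M′′(t) = -24/(8*t^3 - 36*t^2 + 54*t - 27)
M′′′(t) = 144/(16*t^4 - 96*t^3 + 216*t^2 - 216*t + 81)
M′′′′(t) = -1152/(32*t^5 - 240*t^4 + 720*t^3 - 1080*t^2 + 810*t - 243)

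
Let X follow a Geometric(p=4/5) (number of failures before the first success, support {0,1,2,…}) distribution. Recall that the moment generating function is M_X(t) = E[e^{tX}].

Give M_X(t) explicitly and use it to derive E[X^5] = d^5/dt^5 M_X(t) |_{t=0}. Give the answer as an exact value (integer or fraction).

M_X(t) = 4/(5*(1 - e^(t)/5))
D^5[M](t) = (4*e^(5*t) + 520*e^(4*t) + 6600*e^(3*t) + 13000*e^(2*t) + 2500*e^(t))/(e^(6*t) - 30*e^(5*t) + 375*e^(4*t) - 2500*e^(3*t) + 9375*e^(2*t) - 18750*e^(t) + 15625)

E[X^5] = D^5[M](0) = 707/128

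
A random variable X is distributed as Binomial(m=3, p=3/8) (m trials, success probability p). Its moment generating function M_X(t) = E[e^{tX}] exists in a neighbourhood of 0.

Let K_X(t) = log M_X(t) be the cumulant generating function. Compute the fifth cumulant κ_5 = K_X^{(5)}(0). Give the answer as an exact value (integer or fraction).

M_X(t) = (3*e^(t)/8 + 5/8)^3
K_X(t) = log M_X(t) = 3*log(3*e^(t)/8 + 5/8)
K^(5)(t) = (-1215*e^(4*t) + 22275*e^(3*t) - 37125*e^(2*t) + 5625*e^(t))/(243*e^(5*t) + 2025*e^(4*t) + 6750*e^(3*t) + 11250*e^(2*t) + 9375*e^(t) + 3125)

κ_5 = K^(5)(0) = -1305/4096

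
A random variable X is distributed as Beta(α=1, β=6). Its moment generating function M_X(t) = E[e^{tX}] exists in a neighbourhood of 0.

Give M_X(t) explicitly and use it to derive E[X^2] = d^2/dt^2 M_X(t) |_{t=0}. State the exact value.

M_X(t) = ₁F₁(1; 7; t)
dM/dt = ₁F₁(2; 8; t)/7
d^2M/dt^2 = ₁F₁(3; 9; t)/28

E[X^2] = d^2M/dt^2 |_{t=0} = 1/28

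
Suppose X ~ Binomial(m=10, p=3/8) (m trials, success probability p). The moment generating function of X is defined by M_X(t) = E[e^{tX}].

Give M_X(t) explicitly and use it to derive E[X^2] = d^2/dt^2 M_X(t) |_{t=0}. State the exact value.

E[X^2] = d^2M/dt^2 |_{t=0} = 525/32

M_X(t) = (3*e^(t)/8 + 5/8)^10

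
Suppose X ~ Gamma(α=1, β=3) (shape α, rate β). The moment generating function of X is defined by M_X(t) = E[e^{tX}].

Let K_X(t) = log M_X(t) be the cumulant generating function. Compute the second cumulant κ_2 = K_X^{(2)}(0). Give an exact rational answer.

κ_2 = K′′(0) = 1/9

M_X(t) = 3/(3 - t)
K_X(t) = log M_X(t) = -log(3 - t) + log(3)
K′(t) = -1/(t - 3)
K′′(t) = 1/(t^2 - 6*t + 9)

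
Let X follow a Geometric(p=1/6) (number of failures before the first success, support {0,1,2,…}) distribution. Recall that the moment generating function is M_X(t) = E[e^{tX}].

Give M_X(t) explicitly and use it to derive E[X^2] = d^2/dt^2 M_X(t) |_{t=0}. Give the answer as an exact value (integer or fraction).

M_X(t) = 1/(6*(1 - 5*e^(t)/6))
D^2[M](t) = (-25*e^(2*t) - 30*e^(t))/(125*e^(3*t) - 450*e^(2*t) + 540*e^(t) - 216)

E[X^2] = D^2[M](0) = 55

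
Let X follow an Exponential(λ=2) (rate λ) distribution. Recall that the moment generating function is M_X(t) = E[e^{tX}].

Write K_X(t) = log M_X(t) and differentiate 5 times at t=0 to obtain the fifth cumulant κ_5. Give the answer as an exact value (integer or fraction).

M_X(t) = 2/(2 - t)
K_X(t) = log M_X(t) = -log(2 - t) + log(2)
K′(t) = -1/(t - 2)
K′′(t) = 1/(t^2 - 4*t + 4)
K′′′(t) = -2/(t^3 - 6*t^2 + 12*t - 8)
K′′′′(t) = 6/(t^4 - 8*t^3 + 24*t^2 - 32*t + 16)
K′′′′′(t) = -24/(t^5 - 10*t^4 + 40*t^3 - 80*t^2 + 80*t - 32)

κ_5 = K′′′′′(0) = 3/4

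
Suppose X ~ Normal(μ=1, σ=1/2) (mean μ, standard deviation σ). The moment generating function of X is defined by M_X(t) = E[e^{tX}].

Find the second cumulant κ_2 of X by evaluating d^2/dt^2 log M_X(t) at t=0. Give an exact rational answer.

κ_2 = D^2[K](0) = 1/4

M_X(t) = e^(t^2/8 + t)
K_X(t) = log M_X(t) = t^2/8 + t
D^2[K](t) = 1/4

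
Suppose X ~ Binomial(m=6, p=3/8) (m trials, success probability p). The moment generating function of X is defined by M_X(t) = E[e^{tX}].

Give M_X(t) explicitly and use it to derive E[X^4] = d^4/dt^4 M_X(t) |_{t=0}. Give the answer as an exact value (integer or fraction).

E[X^4] = M′′′′(0) = 39357/512

M_X(t) = (3*e^(t)/8 + 5/8)^6
M′(t) = 2187*e^(6*t)/131072 + 18225*e^(5*t)/131072 + 30375*e^(4*t)/65536 + 50625*e^(3*t)/65536 + 84375*e^(2*t)/131072 + 28125*e^(t)/131072
M′′(t) = 6561*e^(6*t)/65536 + 91125*e^(5*t)/131072 + 30375*e^(4*t)/16384 + 151875*e^(3*t)/65536 + 84375*e^(2*t)/65536 + 28125*e^(t)/131072
M′′′(t) = 19683*e^(6*t)/32768 + 455625*e^(5*t)/131072 + 30375*e^(4*t)/4096 + 455625*e^(3*t)/65536 + 84375*e^(2*t)/32768 + 28125*e^(t)/131072
M′′′′(t) = 59049*e^(6*t)/16384 + 2278125*e^(5*t)/131072 + 30375*e^(4*t)/1024 + 1366875*e^(3*t)/65536 + 84375*e^(2*t)/16384 + 28125*e^(t)/131072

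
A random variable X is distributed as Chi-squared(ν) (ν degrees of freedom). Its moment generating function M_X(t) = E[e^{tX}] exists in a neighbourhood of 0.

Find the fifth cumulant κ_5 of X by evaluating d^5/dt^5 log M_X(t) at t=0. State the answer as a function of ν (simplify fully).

κ_5 = d^5K/dt^5 |_{t=0} = 384*ν

M_X(t) = (1 - 2*t)^(-ν/2)
K_X(t) = log M_X(t) = -ν*log(1 - 2*t)/2
dK/dt = -ν/(2*t - 1)
d^2K/dt^2 = 2*ν/(4*t^2 - 4*t + 1)
d^3K/dt^3 = -8*ν/(8*t^3 - 12*t^2 + 6*t - 1)
d^4K/dt^4 = 48*ν/(16*t^4 - 32*t^3 + 24*t^2 - 8*t + 1)
d^5K/dt^5 = -384*ν/(32*t^5 - 80*t^4 + 80*t^3 - 40*t^2 + 10*t - 1)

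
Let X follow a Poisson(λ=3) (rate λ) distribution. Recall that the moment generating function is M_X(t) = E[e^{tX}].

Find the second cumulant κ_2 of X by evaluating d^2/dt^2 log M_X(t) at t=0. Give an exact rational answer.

M_X(t) = e^(3*e^(t) - 3)
K_X(t) = log M_X(t) = 3*e^(t) - 3
D^2[K](t) = 3*e^(t)

κ_2 = D^2[K](0) = 3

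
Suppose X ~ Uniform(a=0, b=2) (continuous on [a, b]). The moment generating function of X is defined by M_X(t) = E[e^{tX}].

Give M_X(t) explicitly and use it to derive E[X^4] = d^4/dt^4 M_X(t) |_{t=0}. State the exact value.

M_X(t) = (e^(2*t) - 1)/(2*t)
D^4[M](t) = (8*t^4*e^(2*t) - 16*t^3*e^(2*t) + 24*t^2*e^(2*t) - 24*t*e^(2*t) + 12*e^(2*t) - 12)/t^5

E[X^4] = D^4[M](0) = 16/5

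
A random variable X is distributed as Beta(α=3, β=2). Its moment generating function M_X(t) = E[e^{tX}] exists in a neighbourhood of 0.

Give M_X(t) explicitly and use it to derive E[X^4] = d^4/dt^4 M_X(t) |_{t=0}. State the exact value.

E[X^4] = d^4M/dt^4 |_{t=0} = 3/14

M_X(t) = ₁F₁(3; 5; t)
dM/dt = 3*₁F₁(4; 6; t)/5
d^2M/dt^2 = 2*₁F₁(5; 7; t)/5
d^3M/dt^3 = 2*₁F₁(6; 8; t)/7
d^4M/dt^4 = 3*₁F₁(7; 9; t)/14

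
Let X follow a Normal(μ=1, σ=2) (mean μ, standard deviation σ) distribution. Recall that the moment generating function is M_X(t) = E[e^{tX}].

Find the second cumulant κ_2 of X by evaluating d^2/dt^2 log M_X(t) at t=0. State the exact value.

κ_2 = D^2[K](0) = 4

M_X(t) = e^(2*t^2 + t)
K_X(t) = log M_X(t) = 2*t^2 + t
D^2[K](t) = 4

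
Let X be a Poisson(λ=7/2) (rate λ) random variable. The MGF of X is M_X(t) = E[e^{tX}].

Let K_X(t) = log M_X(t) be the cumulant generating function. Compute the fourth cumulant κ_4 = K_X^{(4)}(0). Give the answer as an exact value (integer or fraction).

M_X(t) = e^(7*e^(t)/2 - 7/2)
K_X(t) = log M_X(t) = 7*e^(t)/2 - 7/2
dK/dt = 7*e^(t)/2
d^2K/dt^2 = 7*e^(t)/2
d^3K/dt^3 = 7*e^(t)/2
d^4K/dt^4 = 7*e^(t)/2

κ_4 = d^4K/dt^4 |_{t=0} = 7/2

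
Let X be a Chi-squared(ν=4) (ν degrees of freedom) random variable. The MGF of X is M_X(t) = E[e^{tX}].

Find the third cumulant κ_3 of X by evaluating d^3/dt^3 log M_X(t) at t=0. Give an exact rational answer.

κ_3 = D^3[K](0) = 32

M_X(t) = (1 - 2*t)^(-2)
K_X(t) = log M_X(t) = -2*log(1 - 2*t)
D^3[K](t) = -32/(8*t^3 - 12*t^2 + 6*t - 1)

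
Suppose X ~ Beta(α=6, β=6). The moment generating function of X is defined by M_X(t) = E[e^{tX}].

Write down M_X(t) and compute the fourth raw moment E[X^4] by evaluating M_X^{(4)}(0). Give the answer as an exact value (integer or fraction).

M_X(t) = ₁F₁(6; 12; t)
M^(4)(t) = 6*₁F₁(10; 16; t)/65

E[X^4] = M^(4)(0) = 6/65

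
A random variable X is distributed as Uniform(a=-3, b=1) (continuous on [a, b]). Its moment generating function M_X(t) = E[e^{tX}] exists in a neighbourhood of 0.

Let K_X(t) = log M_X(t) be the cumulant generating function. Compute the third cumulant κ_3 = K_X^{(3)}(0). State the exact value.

M_X(t) = (e^(t) - e^(-3*t))/(4*t)
K_X(t) = log M_X(t) = -log(t) + log(e^(t) - e^(-3*t)) - 2*log(2)
D^3[K](t) = (64*t^3*e^(8*t) + 64*t^3*e^(4*t) - 2*e^(12*t) + 6*e^(8*t) - 6*e^(4*t) + 2)/(t^3*e^(12*t) - 3*t^3*e^(8*t) + 3*t^3*e^(4*t) - t^3)

κ_3 = D^3[K](0) = 0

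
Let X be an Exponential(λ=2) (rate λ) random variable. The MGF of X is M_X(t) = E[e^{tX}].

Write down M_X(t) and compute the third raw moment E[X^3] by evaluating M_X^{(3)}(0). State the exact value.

E[X^3] = M^(3)(0) = 3/4

M_X(t) = 2/(2 - t)
M^(3)(t) = 12/(t^4 - 8*t^3 + 24*t^2 - 32*t + 16)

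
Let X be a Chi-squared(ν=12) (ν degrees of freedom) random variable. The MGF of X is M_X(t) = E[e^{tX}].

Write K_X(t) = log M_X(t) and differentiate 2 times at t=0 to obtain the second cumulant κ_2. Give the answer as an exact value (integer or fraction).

κ_2 = K^(2)(0) = 24

M_X(t) = (1 - 2*t)^(-6)
K_X(t) = log M_X(t) = -6*log(1 - 2*t)
K^(2)(t) = 24/(4*t^2 - 4*t + 1)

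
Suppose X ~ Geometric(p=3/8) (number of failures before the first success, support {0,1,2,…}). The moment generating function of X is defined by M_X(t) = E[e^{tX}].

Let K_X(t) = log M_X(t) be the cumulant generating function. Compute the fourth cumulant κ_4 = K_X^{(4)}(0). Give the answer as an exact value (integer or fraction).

κ_4 = D^4[K](0) = 3320/27

M_X(t) = 3/(8*(1 - 5*e^(t)/8))
K_X(t) = log M_X(t) = -log(1 - 5*e^(t)/8) - 3*log(2) + log(3)
D^4[K](t) = (1000*e^(3*t) + 6400*e^(2*t) + 2560*e^(t))/(625*e^(4*t) - 4000*e^(3*t) + 9600*e^(2*t) - 10240*e^(t) + 4096)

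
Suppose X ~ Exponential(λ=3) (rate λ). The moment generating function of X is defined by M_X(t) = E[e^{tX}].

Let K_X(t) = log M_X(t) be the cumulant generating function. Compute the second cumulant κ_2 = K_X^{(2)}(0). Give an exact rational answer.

κ_2 = K′′(0) = 1/9

M_X(t) = 3/(3 - t)
K_X(t) = log M_X(t) = -log(3 - t) + log(3)
K′(t) = -1/(t - 3)
K′′(t) = 1/(t^2 - 6*t + 9)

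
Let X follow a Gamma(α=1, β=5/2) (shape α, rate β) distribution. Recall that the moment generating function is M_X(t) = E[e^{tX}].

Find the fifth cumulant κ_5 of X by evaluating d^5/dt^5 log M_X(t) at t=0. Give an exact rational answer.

M_X(t) = 5/(2*(5/2 - t))
K_X(t) = log M_X(t) = -log(5/2 - t) - log(2) + log(5)
K′(t) = -2/(2*t - 5)
K′′(t) = 4/(4*t^2 - 20*t + 25)
K′′′(t) = -16/(8*t^3 - 60*t^2 + 150*t - 125)
K′′′′(t) = 96/(16*t^4 - 160*t^3 + 600*t^2 - 1000*t + 625)
K′′′′′(t) = -768/(32*t^5 - 400*t^4 + 2000*t^3 - 5000*t^2 + 6250*t - 3125)

κ_5 = K′′′′′(0) = 768/3125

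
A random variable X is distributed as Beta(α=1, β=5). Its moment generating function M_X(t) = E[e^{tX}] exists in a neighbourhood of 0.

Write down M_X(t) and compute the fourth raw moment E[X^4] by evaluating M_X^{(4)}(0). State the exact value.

E[X^4] = D^4[M](0) = 1/126

M_X(t) = ₁F₁(1; 6; t)
D^4[M](t) = ₁F₁(5; 10; t)/126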